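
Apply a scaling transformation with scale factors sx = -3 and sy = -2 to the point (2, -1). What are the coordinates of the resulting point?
(-6, 2)

Scaling matrix:
[[-3, 0], [0, -2]]
Result: (2 × -3, -1 × -2) = (-6, 2)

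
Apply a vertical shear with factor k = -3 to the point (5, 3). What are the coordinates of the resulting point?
(5, -12)

Shear matrix for vertical shear with factor k = -3:
[[1, 0], [-3, 1]]
Result: (5, 3) → (5, -12)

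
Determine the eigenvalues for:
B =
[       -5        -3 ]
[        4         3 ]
λ = -3, 1

Solve det(B - λI) = 0. For a 2×2 matrix the characteristic equation is λ² - (trace)λ + det = 0.
trace(B) = a + d = -5 + 3 = -2.
det(B) = a*d - b*c = (-5)*(3) - (-3)*(4) = -15 + 12 = -3.
Characteristic equation: λ² - (-2)λ + (-3) = 0.
Discriminant = (-2)² - 4*(-3) = 4 + 12 = 16.
λ = (-2 ± √16) / 2 = (-2 ± 4) / 2 = -3, 1.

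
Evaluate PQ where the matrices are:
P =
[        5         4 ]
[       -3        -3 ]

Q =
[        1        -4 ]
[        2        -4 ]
PQ =
[       13       -36 ]
[       -9        24 ]

Matrix multiplication: (PQ)[i][j] = sum over k of P[i][k] * Q[k][j].
  (PQ)[0][0] = (5)*(1) + (4)*(2) = 13
  (PQ)[0][1] = (5)*(-4) + (4)*(-4) = -36
  (PQ)[1][0] = (-3)*(1) + (-3)*(2) = -9
  (PQ)[1][1] = (-3)*(-4) + (-3)*(-4) = 24
PQ =
[       13       -36 ]
[       -9        24 ]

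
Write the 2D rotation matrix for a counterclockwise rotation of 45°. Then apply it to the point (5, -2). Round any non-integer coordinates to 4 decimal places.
R = [[√2/2, -√2/2], [√2/2, √2/2]]; R·(5, -2) = (4.9497, 2.1213)

Rotation matrix formula: R(θ) = [[cos θ, -sin θ], [sin θ, cos θ]]
For θ = 45°:
cos(45°) = √2/2
sin(45°) = √2/2
R = [[√2/2, -√2/2], [√2/2, √2/2]]
Apply to (5, -2): [√2/2·5 + (-√2/2)·-2, √2/2·5 + √2/2·-2] = (4.9497, 2.1213)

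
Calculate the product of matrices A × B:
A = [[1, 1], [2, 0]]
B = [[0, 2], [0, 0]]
[[0, 2], [0, 4]]

Matrix multiplication:
C[0][0] = 1×0 + 1×0 = 0
C[0][1] = 1×2 + 1×0 = 2
C[1][0] = 2×0 + 0×0 = 0
C[1][1] = 2×2 + 0×0 = 4
Result: [[0, 2], [0, 4]]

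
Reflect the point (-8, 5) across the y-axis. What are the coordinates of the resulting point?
(8, 5)

Reflection across y-axis: (-8, 5) → (8, 5)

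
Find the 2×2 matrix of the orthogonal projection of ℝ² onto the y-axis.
[[0, 0], [0, 1]]

The orthogonal projection onto the line spanned by a nonzero vector u = (a, b) has matrix P = (u uᵀ) / (uᵀ u) = (1/(a² + b²)) · [[a², ab], [ab, b²]].
Here u = (0, 1), so a² + b² = 0 + 1 = 1.
P = (1/1) · [[0, 0], [0, 1]] = [[0, 0], [0, 1]].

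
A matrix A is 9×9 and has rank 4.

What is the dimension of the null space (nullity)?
5

The rank-nullity theorem for an m×n matrix states:
rank(A) + nullity(A) = n (the number of columns).
Here n = 9 and rank(A) = 4, so nullity(A) = 9 - 4 = 5.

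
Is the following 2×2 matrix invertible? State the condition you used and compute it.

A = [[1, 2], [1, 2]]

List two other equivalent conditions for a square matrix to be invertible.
No, not invertible; det(A) = 0 (two rows are equal, so the rows are linearly dependent). Equivalent conditions (failing for this A): rank(A) < 2; Ax = 0 has non-trivial solutions; 0 is an eigenvalue; the columns are linearly dependent.

To check invertibility, compute det(A).
In this matrix, row 0 and the last row are identical, so one row is a scalar multiple of another and the rows are linearly dependent.
A matrix with linearly dependent rows has det = 0 and is not invertible.
Equivalent failed conditions:
- rank(A) < 2.
- Ax = 0 has non-trivial solutions.
- 0 is an eigenvalue.
- The columns are linearly dependent.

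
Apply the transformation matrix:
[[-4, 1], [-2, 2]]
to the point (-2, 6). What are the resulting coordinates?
(14, 16)

Matrix multiplication:
[[-4, 1], [-2, 2]] × [-2, 6]ᵀ
= [-4×-2 + 1×6, -2×-2 + 2×6]ᵀ
= [14.0000, 16.0000]ᵀ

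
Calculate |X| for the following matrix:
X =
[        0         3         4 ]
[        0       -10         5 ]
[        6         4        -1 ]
det(X) = 330

Expand along row 0 (cofactor expansion): det(X) = a*(e*i - f*h) - b*(d*i - f*g) + c*(d*h - e*g), where the 3×3 is [[a, b, c], [d, e, f], [g, h, i]].
Minor M_00 = (-10)*(-1) - (5)*(4) = 10 - 20 = -10.
Minor M_01 = (0)*(-1) - (5)*(6) = 0 - 30 = -30.
Minor M_02 = (0)*(4) - (-10)*(6) = 0 + 60 = 60.
det(X) = (0)*(-10) - (3)*(-30) + (4)*(60) = 0 + 90 + 240 = 330.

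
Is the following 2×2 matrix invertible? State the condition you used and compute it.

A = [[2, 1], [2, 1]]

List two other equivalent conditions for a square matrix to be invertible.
No, not invertible; det(A) = 0 (two rows are equal, so the rows are linearly dependent). Equivalent conditions (failing for this A): rank(A) < 2; Ax = 0 has non-trivial solutions; 0 is an eigenvalue; the columns are linearly dependent.

To check invertibility, compute det(A).
In this matrix, row 0 and the last row are identical, so one row is a scalar multiple of another and the rows are linearly dependent.
A matrix with linearly dependent rows has det = 0 and is not invertible.
Equivalent failed conditions:
- rank(A) < 2.
- Ax = 0 has non-trivial solutions.
- 0 is an eigenvalue.
- The columns are linearly dependent.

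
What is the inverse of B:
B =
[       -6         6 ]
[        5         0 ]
det(B) = -30
B⁻¹ =
[        0       1/5 ]
[      1/6       1/5 ]

For a 2×2 matrix B = [[a, b], [c, d]] with det(B) ≠ 0, B⁻¹ = (1/det(B)) * [[d, -b], [-c, a]].
det(B) = (-6)*(0) - (6)*(5) = 0 - 30 = -30.
B⁻¹ = (1/-30) * [[0, -6], [-5, -6]].
Dividing each entry by -30 and reducing:
B⁻¹ =
[        0       1/5 ]
[      1/6       1/5 ]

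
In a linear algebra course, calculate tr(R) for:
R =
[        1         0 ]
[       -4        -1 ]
tr(R) = 1 - 1 = 0

The trace of a square matrix is the sum of its diagonal entries.
Diagonal entries of R: R[0][0] = 1, R[1][1] = -1.
tr(R) = 1 - 1 = 0.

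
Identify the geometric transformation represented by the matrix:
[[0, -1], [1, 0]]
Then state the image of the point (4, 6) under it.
rotation by 90° counterclockwise; image of (4, 6) is (-6, 4)

This matches the form [[cos θ, -sin θ], [sin θ, cos θ]] of a rotation matrix; reading off cos θ and sin θ gives the angle.
The matrix [[0, -1], [1, 0]] represents: rotation by 90° counterclockwise.
Applying it to (4, 6): [0·4 + -1·6, 1·4 + 0·6] = (-6, 4).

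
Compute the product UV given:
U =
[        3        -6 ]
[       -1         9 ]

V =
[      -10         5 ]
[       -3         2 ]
UV =
[      -12         3 ]
[      -17        13 ]

Matrix multiplication: (UV)[i][j] = sum over k of U[i][k] * V[k][j].
  (UV)[0][0] = (3)*(-10) + (-6)*(-3) = -12
  (UV)[0][1] = (3)*(5) + (-6)*(2) = 3
  (UV)[1][0] = (-1)*(-10) + (9)*(-3) = -17
  (UV)[1][1] = (-1)*(5) + (9)*(2) = 13
UV =
[      -12         3 ]
[      -17        13 ]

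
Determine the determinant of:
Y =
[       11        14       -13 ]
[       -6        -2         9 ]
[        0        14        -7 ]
det(Y) = -728

Expand along row 0 (cofactor expansion): det(Y) = a*(e*i - f*h) - b*(d*i - f*g) + c*(d*h - e*g), where the 3×3 is [[a, b, c], [d, e, f], [g, h, i]].
Minor M_00 = (-2)*(-7) - (9)*(14) = 14 - 126 = -112.
Minor M_01 = (-6)*(-7) - (9)*(0) = 42 - 0 = 42.
Minor M_02 = (-6)*(14) - (-2)*(0) = -84 - 0 = -84.
det(Y) = (11)*(-112) - (14)*(42) + (-13)*(-84) = -1232 - 588 + 1092 = -728.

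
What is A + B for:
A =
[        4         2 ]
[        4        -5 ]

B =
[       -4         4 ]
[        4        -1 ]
A + B =
[        0         6 ]
[        8        -6 ]

Matrix addition is elementwise: (A+B)[i][j] = A[i][j] + B[i][j].
  (A+B)[0][0] = (4) + (-4) = 0
  (A+B)[0][1] = (2) + (4) = 6
  (A+B)[1][0] = (4) + (4) = 8
  (A+B)[1][1] = (-5) + (-1) = -6
A + B =
[        0         6 ]
[        8        -6 ]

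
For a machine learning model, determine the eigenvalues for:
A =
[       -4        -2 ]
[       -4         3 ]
λ = -5, 4

Solve det(A - λI) = 0. For a 2×2 matrix the characteristic equation is λ² - (trace)λ + det = 0.
trace(A) = a + d = -4 + 3 = -1.
det(A) = a*d - b*c = (-4)*(3) - (-2)*(-4) = -12 - 8 = -20.
Characteristic equation: λ² - (-1)λ + (-20) = 0.
Discriminant = (-1)² - 4*(-20) = 1 + 80 = 81.
λ = (-1 ± √81) / 2 = (-1 ± 9) / 2 = -5, 4.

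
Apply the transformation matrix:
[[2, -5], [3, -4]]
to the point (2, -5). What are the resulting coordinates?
(29, 26)

Matrix multiplication:
[[2, -5], [3, -4]] × [2, -5]ᵀ
= [2×2 + -5×-5, 3×2 + -4×-5]ᵀ
= [29.0000, 26.0000]ᵀ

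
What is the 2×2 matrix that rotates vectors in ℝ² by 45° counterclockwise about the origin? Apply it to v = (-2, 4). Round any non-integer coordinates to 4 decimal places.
R = [[√2/2, -√2/2], [√2/2, √2/2]]; R·v = (-4.2426, 1.4142)

A counterclockwise rotation by angle θ in ℝ² has matrix R(θ) = [[cos θ, -sin θ], [sin θ, cos θ]].
For θ = 45°: cos θ = √2/2, sin θ = √2/2.
R(45°) = [[√2/2, -√2/2], [√2/2, √2/2]].
R·v = [√2/2·-2 + (-√2/2)·4, √2/2·-2 + √2/2·4] = (-4.2426, 1.4142).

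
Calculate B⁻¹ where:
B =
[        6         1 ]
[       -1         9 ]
det(B) = 55
B⁻¹ =
[     9/55     -1/55 ]
[     1/55      6/55 ]

For a 2×2 matrix B = [[a, b], [c, d]] with det(B) ≠ 0, B⁻¹ = (1/det(B)) * [[d, -b], [-c, a]].
det(B) = (6)*(9) - (1)*(-1) = 54 + 1 = 55.
B⁻¹ = (1/55) * [[9, -1], [1, 6]].
Dividing each entry by 55 and reducing:
B⁻¹ =
[     9/55     -1/55 ]
[     1/55      6/55 ]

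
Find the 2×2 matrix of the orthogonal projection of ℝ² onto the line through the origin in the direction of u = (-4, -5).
[[16/41, 20/41], [20/41, 25/41]]

The orthogonal projection onto the line spanned by a nonzero vector u = (a, b) has matrix P = (u uᵀ) / (uᵀ u) = (1/(a² + b²)) · [[a², ab], [ab, b²]].
Here u = (-4, -5), so a² + b² = 16 + 25 = 41.
P = (1/41) · [[16, 20], [20, 25]] = [[16/41, 20/41], [20/41, 25/41]].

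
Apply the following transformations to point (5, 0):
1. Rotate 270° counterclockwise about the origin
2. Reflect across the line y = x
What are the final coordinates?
(-5, 0)

Step 1: Rotate 270° → (0, -5)
Step 2: Reflect across the line y = x → (-5, 0)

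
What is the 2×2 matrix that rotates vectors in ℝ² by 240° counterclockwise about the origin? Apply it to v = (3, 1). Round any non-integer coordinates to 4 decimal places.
R = [[-1/2, √3/2], [-√3/2, -1/2]]; R·v = (-0.6340, -3.0981)

A counterclockwise rotation by angle θ in ℝ² has matrix R(θ) = [[cos θ, -sin θ], [sin θ, cos θ]].
For θ = 240°: cos θ = -1/2, sin θ = -√3/2.
R(240°) = [[-1/2, √3/2], [-√3/2, -1/2]].
R·v = [-1/2·3 + (√3/2)·1, -√3/2·3 + -1/2·1] = (-0.6340, -3.0981).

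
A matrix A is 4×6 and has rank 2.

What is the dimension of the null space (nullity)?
4

The rank-nullity theorem for an m×n matrix states:
rank(A) + nullity(A) = n (the number of columns).
Here n = 6 and rank(A) = 2, so nullity(A) = 6 - 2 = 4.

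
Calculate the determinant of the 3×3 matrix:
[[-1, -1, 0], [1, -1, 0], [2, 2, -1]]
-2

Expansion along first row:
det = -1·det([[-1,0],[2,-1]]) - -1·det([[1,0],[2,-1]]) + 0·det([[1,-1],[2,2]])
    = -1·(-1·-1 - 0·2) - -1·(1·-1 - 0·2) + 0·(1·2 - -1·2)
    = -1·1 - -1·-1 + 0·4
    = -1 + -1 + 0 = -2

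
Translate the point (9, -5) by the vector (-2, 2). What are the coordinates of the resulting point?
(7, -3)

Translation by (-2, 2):
x' = 9 + -2 = 7
y' = -5 + 2 = -3
Homogeneous matrix: [[1, 0, -2], [0, 1, 2], [0, 0, 1]]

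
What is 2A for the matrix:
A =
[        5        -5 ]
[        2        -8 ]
2A =
[       10       -10 ]
[        4       -16 ]

Scalar multiplication is elementwise: (2A)[i][j] = 2 * A[i][j].
  (2A)[0][0] = 2 * (5) = 10
  (2A)[0][1] = 2 * (-5) = -10
  (2A)[1][0] = 2 * (2) = 4
  (2A)[1][1] = 2 * (-8) = -16
2A =
[       10       -10 ]
[        4       -16 ]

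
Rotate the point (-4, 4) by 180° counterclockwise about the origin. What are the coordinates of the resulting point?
(4, -4)

Rotation matrix R(θ) = [[cos θ, -sin θ], [sin θ, cos θ]]; for θ = 180°:
R = [[-1, 0], [0, -1]]
Result: R × [-4, 4]ᵀ = [-1·-4 + (0)·4, 0·-4 + (-1)·4]ᵀ = (4, -4)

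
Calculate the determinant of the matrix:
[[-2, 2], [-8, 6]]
4

For a 2×2 matrix [[a, b], [c, d]], det = ad - bc
det = (-2)(6) - (2)(-8) = -12 - -16 = 4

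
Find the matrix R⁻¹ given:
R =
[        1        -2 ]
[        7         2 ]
det(R) = 16
R⁻¹ =
[      1/8       1/8 ]
[    -7/16      1/16 ]

For a 2×2 matrix R = [[a, b], [c, d]] with det(R) ≠ 0, R⁻¹ = (1/det(R)) * [[d, -b], [-c, a]].
det(R) = (1)*(2) - (-2)*(7) = 2 + 14 = 16.
R⁻¹ = (1/16) * [[2, 2], [-7, 1]].
Dividing each entry by 16 and reducing:
R⁻¹ =
[      1/8       1/8 ]
[    -7/16      1/16 ]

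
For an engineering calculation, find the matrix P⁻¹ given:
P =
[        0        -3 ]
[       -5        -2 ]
det(P) = -15
P⁻¹ =
[     2/15      -1/5 ]
[     -1/3         0 ]

For a 2×2 matrix P = [[a, b], [c, d]] with det(P) ≠ 0, P⁻¹ = (1/det(P)) * [[d, -b], [-c, a]].
det(P) = (0)*(-2) - (-3)*(-5) = 0 - 15 = -15.
P⁻¹ = (1/-15) * [[-2, 3], [5, 0]].
Dividing each entry by -15 and reducing:
P⁻¹ =
[     2/15      -1/5 ]
[     -1/3         0 ]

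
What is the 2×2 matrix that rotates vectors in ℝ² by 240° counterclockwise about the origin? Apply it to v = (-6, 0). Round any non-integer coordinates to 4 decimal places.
R = [[-1/2, √3/2], [-√3/2, -1/2]]; R·v = (3.0000, 5.1962)

A counterclockwise rotation by angle θ in ℝ² has matrix R(θ) = [[cos θ, -sin θ], [sin θ, cos θ]].
For θ = 240°: cos θ = -1/2, sin θ = -√3/2.
R(240°) = [[-1/2, √3/2], [-√3/2, -1/2]].
R·v = [-1/2·-6 + (√3/2)·0, -√3/2·-6 + -1/2·0] = (3.0000, 5.1962).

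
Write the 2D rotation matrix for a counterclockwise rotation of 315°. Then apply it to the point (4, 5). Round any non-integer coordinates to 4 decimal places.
R = [[√2/2, √2/2], [-√2/2, √2/2]]; R·(4, 5) = (6.3640, 0.7071)

Rotation matrix formula: R(θ) = [[cos θ, -sin θ], [sin θ, cos θ]]
For θ = 315°:
cos(315°) = √2/2
sin(315°) = -√2/2
R = [[√2/2, √2/2], [-√2/2, √2/2]]
Apply to (4, 5): [√2/2·4 + (√2/2)·5, -√2/2·4 + √2/2·5] = (6.3640, 0.7071)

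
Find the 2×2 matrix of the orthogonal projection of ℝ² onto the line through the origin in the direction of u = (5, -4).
[[25/41, -20/41], [-20/41, 16/41]]

The orthogonal projection onto the line spanned by a nonzero vector u = (a, b) has matrix P = (u uᵀ) / (uᵀ u) = (1/(a² + b²)) · [[a², ab], [ab, b²]].
Here u = (5, -4), so a² + b² = 25 + 16 = 41.
P = (1/41) · [[25, -20], [-20, 16]] = [[25/41, -20/41], [-20/41, 16/41]].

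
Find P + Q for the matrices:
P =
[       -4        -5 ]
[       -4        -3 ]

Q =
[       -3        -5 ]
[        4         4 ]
P + Q =
[       -7       -10 ]
[        0         1 ]

Matrix addition is elementwise: (P+Q)[i][j] = P[i][j] + Q[i][j].
  (P+Q)[0][0] = (-4) + (-3) = -7
  (P+Q)[0][1] = (-5) + (-5) = -10
  (P+Q)[1][0] = (-4) + (4) = 0
  (P+Q)[1][1] = (-3) + (4) = 1
P + Q =
[       -7       -10 ]
[        0         1 ]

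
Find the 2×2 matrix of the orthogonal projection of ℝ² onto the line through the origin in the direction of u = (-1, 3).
[[1/10, -3/10], [-3/10, 9/10]]

The orthogonal projection onto the line spanned by a nonzero vector u = (a, b) has matrix P = (u uᵀ) / (uᵀ u) = (1/(a² + b²)) · [[a², ab], [ab, b²]].
Here u = (-1, 3), so a² + b² = 1 + 9 = 10.
P = (1/10) · [[1, -3], [-3, 9]] = [[1/10, -3/10], [-3/10, 9/10]].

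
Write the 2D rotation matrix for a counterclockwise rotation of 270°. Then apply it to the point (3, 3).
R = [[0, 1], [-1, 0]]; R·(3, 3) = (3, -3)

Rotation matrix formula: R(θ) = [[cos θ, -sin θ], [sin θ, cos θ]]
For θ = 270°:
cos(270°) = 0
sin(270°) = -1
R = [[0, 1], [-1, 0]]
Apply to (3, 3): [0·3 + (1)·3, -1·3 + 0·3] = (3, -3)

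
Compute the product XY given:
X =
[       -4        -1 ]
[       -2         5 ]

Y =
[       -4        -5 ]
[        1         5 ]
XY =
[       15        15 ]
[       13        35 ]

Matrix multiplication: (XY)[i][j] = sum over k of X[i][k] * Y[k][j].
  (XY)[0][0] = (-4)*(-4) + (-1)*(1) = 15
  (XY)[0][1] = (-4)*(-5) + (-1)*(5) = 15
  (XY)[1][0] = (-2)*(-4) + (5)*(1) = 13
  (XY)[1][1] = (-2)*(-5) + (5)*(5) = 35
XY =
[       15        15 ]
[       13        35 ]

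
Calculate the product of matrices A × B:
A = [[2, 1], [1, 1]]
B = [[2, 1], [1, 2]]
[[5, 4], [3, 3]]

Matrix multiplication:
C[0][0] = 2×2 + 1×1 = 5
C[0][1] = 2×1 + 1×2 = 4
C[1][0] = 1×2 + 1×1 = 3
C[1][1] = 1×1 + 1×2 = 3
Result: [[5, 4], [3, 3]]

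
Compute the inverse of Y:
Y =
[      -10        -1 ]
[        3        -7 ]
det(Y) = 73
Y⁻¹ =
[    -7/73      1/73 ]
[    -3/73    -10/73 ]

For a 2×2 matrix Y = [[a, b], [c, d]] with det(Y) ≠ 0, Y⁻¹ = (1/det(Y)) * [[d, -b], [-c, a]].
det(Y) = (-10)*(-7) - (-1)*(3) = 70 + 3 = 73.
Y⁻¹ = (1/73) * [[-7, 1], [-3, -10]].
Dividing each entry by 73 and reducing:
Y⁻¹ =
[    -7/73      1/73 ]
[    -3/73    -10/73 ]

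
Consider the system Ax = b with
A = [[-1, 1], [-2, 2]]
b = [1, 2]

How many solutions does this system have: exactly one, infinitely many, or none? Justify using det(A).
Infinitely many solutions

det(A) = (-1)*(2) - (1)*(-2) = 0, so A is singular (column 2 is -1 times column 1).
b = [1, 2] = -1 * column 1 of A, so b lies in the column space of A.
A singular matrix whose right-hand side is in its column space gives a 1-parameter family of solutions — infinitely many.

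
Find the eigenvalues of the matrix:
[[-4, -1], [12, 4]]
λ = -2 and λ = 2

Characteristic equation: det(A - λI) = 0
λ² - (trace)λ + (det) = 0
λ² - (0)λ + (-4) = 0
λ² - 0λ - 4 = 0
Solving: λ = -2, 2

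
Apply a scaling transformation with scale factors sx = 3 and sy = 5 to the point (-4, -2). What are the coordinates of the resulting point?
(-12, -10)

Scaling matrix:
[[3, 0], [0, 5]]
Result: (-4 × 3, -2 × 5) = (-12, -10)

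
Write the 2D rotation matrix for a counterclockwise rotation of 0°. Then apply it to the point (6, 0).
R = [[1, 0], [0, 1]]; R·(6, 0) = (6, 0)

Rotation matrix formula: R(θ) = [[cos θ, -sin θ], [sin θ, cos θ]]
For θ = 0°:
cos(0°) = 1
sin(0°) = 0
R = [[1, 0], [0, 1]]
Apply to (6, 0): [1·6 + (0)·0, 0·6 + 1·0] = (6, 0)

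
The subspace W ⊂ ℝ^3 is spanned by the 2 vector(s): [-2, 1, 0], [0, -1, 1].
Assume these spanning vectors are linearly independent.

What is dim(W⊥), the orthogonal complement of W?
dim(W⊥) = 1

For any subspace W of ℝ^n, dim(W) + dim(W⊥) = n (the whole-space dimension).
Here the given 2 vectors are linearly independent, so dim(W) = 2.
Thus dim(W⊥) = n - dim(W) = 3 - 2 = 1.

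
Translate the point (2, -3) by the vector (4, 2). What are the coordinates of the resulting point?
(6, -1)

Translation by (4, 2):
x' = 2 + 4 = 6
y' = -3 + 2 = -1
Homogeneous matrix: [[1, 0, 4], [0, 1, 2], [0, 0, 1]]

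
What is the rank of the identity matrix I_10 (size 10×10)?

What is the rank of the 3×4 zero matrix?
rank(I_10) = 10, rank(0) = 0

The identity I_10 has 10 columns that are the standard basis vectors e_1, …, e_10. These are linearly independent, so all 10 columns are pivots and rank(I_10) = 10.
The 3×4 zero matrix has every entry zero, so every row is the zero row and there are no pivots; rank(0) = 0.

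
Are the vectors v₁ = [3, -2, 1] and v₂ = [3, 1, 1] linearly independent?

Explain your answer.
Yes, linearly independent

Two vectors are linearly dependent iff one is a scalar multiple of the other.
No single scalar k satisfies v₂ = k·v₁ (the ratios of corresponding entries disagree), so v₁ and v₂ are linearly independent.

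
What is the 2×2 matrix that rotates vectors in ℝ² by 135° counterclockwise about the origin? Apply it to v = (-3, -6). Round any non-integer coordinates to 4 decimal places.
R = [[-√2/2, -√2/2], [√2/2, -√2/2]]; R·v = (6.3640, 2.1213)

A counterclockwise rotation by angle θ in ℝ² has matrix R(θ) = [[cos θ, -sin θ], [sin θ, cos θ]].
For θ = 135°: cos θ = -√2/2, sin θ = √2/2.
R(135°) = [[-√2/2, -√2/2], [√2/2, -√2/2]].
R·v = [-√2/2·-3 + (-√2/2)·-6, √2/2·-3 + -√2/2·-6] = (6.3640, 2.1213).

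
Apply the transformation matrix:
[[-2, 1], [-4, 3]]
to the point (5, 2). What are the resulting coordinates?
(-8, -14)

Matrix multiplication:
[[-2, 1], [-4, 3]] × [5, 2]ᵀ
= [-2×5 + 1×2, -4×5 + 3×2]ᵀ
= [-8.0000, -14.0000]ᵀ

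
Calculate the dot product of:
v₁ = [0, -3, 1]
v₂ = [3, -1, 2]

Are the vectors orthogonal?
5, No

The dot product is the sum of products of corresponding components.
v₁·v₂ = (0)*(3) + (-3)*(-1) + (1)*(2) = 0 + 3 + 2 = 5.
Two vectors are orthogonal iff their dot product is 0; here the dot product is 5, so the vectors are not orthogonal.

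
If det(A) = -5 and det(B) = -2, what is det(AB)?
10

Use the multiplicative property of determinants: det(AB) = det(A)*det(B).
det(AB) = (-5)*(-2) = 10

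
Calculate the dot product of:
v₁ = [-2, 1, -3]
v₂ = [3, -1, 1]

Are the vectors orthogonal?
-10, No

The dot product is the sum of products of corresponding components.
v₁·v₂ = (-2)*(3) + (1)*(-1) + (-3)*(1) = -6 - 1 - 3 = -10.
Two vectors are orthogonal iff their dot product is 0; here the dot product is -10, so the vectors are not orthogonal.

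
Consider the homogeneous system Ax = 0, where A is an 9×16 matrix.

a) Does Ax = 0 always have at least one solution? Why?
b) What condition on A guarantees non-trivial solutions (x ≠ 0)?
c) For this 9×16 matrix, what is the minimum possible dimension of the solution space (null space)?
a) Yes, x = 0 is always a solution. b) When A has linearly dependent columns (rank < n). c) Minimum nullity = 7.

a) x = 0 satisfies A·0 = 0, so the zero vector is always a solution.
b) Non-trivial solutions exist iff the columns of A are linearly dependent, equivalently rank(A) < n (the number of columns).
c) By rank-nullity, rank(A) + nullity(A) = n = 16. Since A has only 9 rows, rank(A) ≤ 9, so nullity(A) ≥ 16 - 9 = 7.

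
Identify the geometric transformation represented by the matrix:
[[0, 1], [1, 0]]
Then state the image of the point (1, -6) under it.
reflection across the line y = x; image of (1, -6) is (-6, 1)

This is a symmetric orthogonal matrix with determinant -1, which characterizes a reflection in ℝ².
The matrix [[0, 1], [1, 0]] represents: reflection across the line y = x.
Applying it to (1, -6): [0·1 + 1·-6, 1·1 + 0·-6] = (-6, 1).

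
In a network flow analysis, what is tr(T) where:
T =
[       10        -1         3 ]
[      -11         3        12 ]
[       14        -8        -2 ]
tr(T) = 10 + 3 - 2 = 11

The trace of a square matrix is the sum of its diagonal entries.
Diagonal entries of T: T[0][0] = 10, T[1][1] = 3, T[2][2] = -2.
tr(T) = 10 + 3 - 2 = 11.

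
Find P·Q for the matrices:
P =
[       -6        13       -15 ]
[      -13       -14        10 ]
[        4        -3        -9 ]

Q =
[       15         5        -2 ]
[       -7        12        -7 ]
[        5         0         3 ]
PQ =
[     -256       126      -124 ]
[      -47      -233       154 ]
[       36       -16       -14 ]

Matrix multiplication: (PQ)[i][j] = sum over k of P[i][k] * Q[k][j].
  (PQ)[0][0] = (-6)*(15) + (13)*(-7) + (-15)*(5) = -256
  (PQ)[0][1] = (-6)*(5) + (13)*(12) + (-15)*(0) = 126
  (PQ)[0][2] = (-6)*(-2) + (13)*(-7) + (-15)*(3) = -124
  (PQ)[1][0] = (-13)*(15) + (-14)*(-7) + (10)*(5) = -47
  (PQ)[1][1] = (-13)*(5) + (-14)*(12) + (10)*(0) = -233
  (PQ)[1][2] = (-13)*(-2) + (-14)*(-7) + (10)*(3) = 154
  (PQ)[2][0] = (4)*(15) + (-3)*(-7) + (-9)*(5) = 36
  (PQ)[2][1] = (4)*(5) + (-3)*(12) + (-9)*(0) = -16
  (PQ)[2][2] = (4)*(-2) + (-3)*(-7) + (-9)*(3) = -14
PQ =
[     -256       126      -124 ]
[      -47      -233       154 ]
[       36       -16       -14 ]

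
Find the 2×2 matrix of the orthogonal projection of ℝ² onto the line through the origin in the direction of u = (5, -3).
[[25/34, -15/34], [-15/34, 9/34]]

The orthogonal projection onto the line spanned by a nonzero vector u = (a, b) has matrix P = (u uᵀ) / (uᵀ u) = (1/(a² + b²)) · [[a², ab], [ab, b²]].
Here u = (5, -3), so a² + b² = 25 + 9 = 34.
P = (1/34) · [[25, -15], [-15, 9]] = [[25/34, -15/34], [-15/34, 9/34]].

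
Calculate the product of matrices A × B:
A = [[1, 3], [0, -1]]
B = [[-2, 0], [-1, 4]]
[[-5, 12], [1, -4]]

Matrix multiplication:
C[0][0] = 1×-2 + 3×-1 = -5
C[0][1] = 1×0 + 3×4 = 12
C[1][0] = 0×-2 + -1×-1 = 1
C[1][1] = 0×0 + -1×4 = -4
Result: [[-5, 12], [1, -4]]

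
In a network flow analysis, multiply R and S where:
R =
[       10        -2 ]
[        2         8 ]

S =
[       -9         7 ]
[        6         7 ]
RS =
[     -102        56 ]
[       30        70 ]

Matrix multiplication: (RS)[i][j] = sum over k of R[i][k] * S[k][j].
  (RS)[0][0] = (10)*(-9) + (-2)*(6) = -102
  (RS)[0][1] = (10)*(7) + (-2)*(7) = 56
  (RS)[1][0] = (2)*(-9) + (8)*(6) = 30
  (RS)[1][1] = (2)*(7) + (8)*(7) = 70
RS =
[     -102        56 ]
[       30        70 ]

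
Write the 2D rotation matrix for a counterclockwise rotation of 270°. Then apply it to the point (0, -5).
R = [[0, 1], [-1, 0]]; R·(0, -5) = (-5, 0)

Rotation matrix formula: R(θ) = [[cos θ, -sin θ], [sin θ, cos θ]]
For θ = 270°:
cos(270°) = 0
sin(270°) = -1
R = [[0, 1], [-1, 0]]
Apply to (0, -5): [0·0 + (1)·-5, -1·0 + 0·-5] = (-5, 0)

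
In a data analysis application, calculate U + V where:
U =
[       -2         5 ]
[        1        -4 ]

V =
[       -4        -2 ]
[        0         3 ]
U + V =
[       -6         3 ]
[        1        -1 ]

Matrix addition is elementwise: (U+V)[i][j] = U[i][j] + V[i][j].
  (U+V)[0][0] = (-2) + (-4) = -6
  (U+V)[0][1] = (5) + (-2) = 3
  (U+V)[1][0] = (1) + (0) = 1
  (U+V)[1][1] = (-4) + (3) = -1
U + V =
[       -6         3 ]
[        1        -1 ]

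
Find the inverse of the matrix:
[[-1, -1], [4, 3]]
[[3, 1], [-4, -1]]

For [[a,b],[c,d]], inverse = (1/det)·[[d,-b],[-c,a]]
det = -1·3 - -1·4 = 1
Inverse = (1/1)·[[3, 1], [-4, -1]]
        = [[3, 1], [-4, -1]]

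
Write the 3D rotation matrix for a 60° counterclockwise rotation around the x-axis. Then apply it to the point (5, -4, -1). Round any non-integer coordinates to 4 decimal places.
R = [[1, 0, 0], [0, 1/2, -√3/2], [0, √3/2, 1/2]]; R·(5, -4, -1) = (5.0000, -1.1340, -3.9641)

Rotation matrix for 60° around x-axis:
cos(60°) = 1/2, sin(60°) = √3/2
R = [[1, 0, 0], [0, 1/2, -√3/2], [0, √3/2, 1/2]]
Apply to (5, -4, -1): R·[5, -4, -1]ᵀ = (5.0000, -1.1340, -3.9641)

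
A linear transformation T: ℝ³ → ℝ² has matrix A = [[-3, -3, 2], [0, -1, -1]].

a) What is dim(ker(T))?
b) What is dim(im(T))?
dim(ker) = 1, dim(im) = 2

The two rows are not scalar multiples of one another (no single k satisfies row 2 = k × row 1), so they are linearly independent.
Thus rank(A) = 2.
dim(im(T)) = rank(A) = 2.
By the rank-nullity theorem applied to T: ℝ³ → ℝ², rank(A) + nullity(A) = 3 (the domain dimension), so dim(ker(T)) = 3 - 2 = 1.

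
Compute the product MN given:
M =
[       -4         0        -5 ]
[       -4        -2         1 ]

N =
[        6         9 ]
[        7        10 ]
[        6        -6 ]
MN =
[      -54        -6 ]
[      -32       -62 ]

Matrix multiplication: (MN)[i][j] = sum over k of M[i][k] * N[k][j].
  (MN)[0][0] = (-4)*(6) + (0)*(7) + (-5)*(6) = -54
  (MN)[0][1] = (-4)*(9) + (0)*(10) + (-5)*(-6) = -6
  (MN)[1][0] = (-4)*(6) + (-2)*(7) + (1)*(6) = -32
  (MN)[1][1] = (-4)*(9) + (-2)*(10) + (1)*(-6) = -62
MN =
[      -54        -6 ]
[      -32       -62 ]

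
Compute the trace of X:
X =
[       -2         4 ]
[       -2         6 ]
tr(X) = -2 + 6 = 4

The trace of a square matrix is the sum of its diagonal entries.
Diagonal entries of X: X[0][0] = -2, X[1][1] = 6.
tr(X) = -2 + 6 = 4.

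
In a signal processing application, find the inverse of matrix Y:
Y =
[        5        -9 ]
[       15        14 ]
det(Y) = 205
Y⁻¹ =
[   14/205     9/205 ]
[    -3/41      1/41 ]

For a 2×2 matrix Y = [[a, b], [c, d]] with det(Y) ≠ 0, Y⁻¹ = (1/det(Y)) * [[d, -b], [-c, a]].
det(Y) = (5)*(14) - (-9)*(15) = 70 + 135 = 205.
Y⁻¹ = (1/205) * [[14, 9], [-15, 5]].
Dividing each entry by 205 and reducing:
Y⁻¹ =
[   14/205     9/205 ]
[    -3/41      1/41 ]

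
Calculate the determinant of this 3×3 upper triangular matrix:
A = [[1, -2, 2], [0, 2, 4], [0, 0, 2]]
4

The determinant of a triangular matrix is the product of its diagonal entries (the off-diagonal entries above the diagonal do not affect it).
det(A) = (1) * (2) * (2) = 4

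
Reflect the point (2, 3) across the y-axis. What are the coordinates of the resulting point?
(-2, 3)

Reflection across y-axis: (2, 3) → (-2, 3)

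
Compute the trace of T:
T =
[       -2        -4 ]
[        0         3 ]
tr(T) = -2 + 3 = 1

The trace of a square matrix is the sum of its diagonal entries.
Diagonal entries of T: T[0][0] = -2, T[1][1] = 3.
tr(T) = -2 + 3 = 1.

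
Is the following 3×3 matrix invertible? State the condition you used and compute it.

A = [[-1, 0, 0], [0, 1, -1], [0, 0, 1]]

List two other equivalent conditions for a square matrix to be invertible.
Yes, invertible; det(A) = -1 ≠ 0. Equivalent conditions: rank(A) = 3; Ax = 0 has only the trivial solution; 0 is not an eigenvalue; the columns of A are linearly independent.

To check invertibility, compute det(A).
The given matrix is triangular, so det(A) equals the product of its diagonal entries = -1 ≠ 0.
Since det(A) ≠ 0, A is invertible.
Equivalent conditions for a square matrix A to be invertible:
- rank(A) = 3 (full rank).
- The homogeneous system Ax = 0 has only the trivial solution x = 0.
- 0 is not an eigenvalue of A.
- The columns (equivalently rows) of A are linearly independent.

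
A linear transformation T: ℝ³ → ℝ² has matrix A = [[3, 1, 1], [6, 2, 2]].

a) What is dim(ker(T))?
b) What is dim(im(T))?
dim(ker) = 2, dim(im) = 1

Observe that row 2 = 2 × row 1 (so the rows are linearly dependent).
Thus rank(A) = 1 (only one linearly independent row).
dim(im(T)) = rank(A) = 1.
By the rank-nullity theorem applied to T: ℝ³ → ℝ², rank(A) + nullity(A) = 3 (the domain dimension), so dim(ker(T)) = 3 - 1 = 2.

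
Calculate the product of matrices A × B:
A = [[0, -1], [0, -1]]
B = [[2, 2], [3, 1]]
[[-3, -1], [-3, -1]]

Matrix multiplication:
C[0][0] = 0×2 + -1×3 = -3
C[0][1] = 0×2 + -1×1 = -1
C[1][0] = 0×2 + -1×3 = -3
C[1][1] = 0×2 + -1×1 = -1
Result: [[-3, -1], [-3, -1]]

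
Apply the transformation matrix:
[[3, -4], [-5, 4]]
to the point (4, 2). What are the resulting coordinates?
(4, -12)

Matrix multiplication:
[[3, -4], [-5, 4]] × [4, 2]ᵀ
= [3×4 + -4×2, -5×4 + 4×2]ᵀ
= [4.0000, -12.0000]ᵀ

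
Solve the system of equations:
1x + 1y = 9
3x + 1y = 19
x = 5, y = 4

Use elimination (row reduction):
Equation 1: 1x + 1y = 9.
Equation 2: 3x + 1y = 19.
Multiply Eq1 by 3 and Eq2 by 1: 3x + 3y = 27;  3x + 1y = 19.
Subtract: (-2)y = -8, so y = 4.
Back-substitute into Eq1: 1x + 1*(4) = 9, so x = 5.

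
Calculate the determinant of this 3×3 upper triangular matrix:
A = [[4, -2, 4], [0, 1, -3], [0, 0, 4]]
16

The determinant of a triangular matrix is the product of its diagonal entries (the off-diagonal entries above the diagonal do not affect it).
det(A) = (4) * (1) * (4) = 16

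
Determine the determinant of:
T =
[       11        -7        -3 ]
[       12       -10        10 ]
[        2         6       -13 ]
det(T) = -738

Expand along row 0 (cofactor expansion): det(T) = a*(e*i - f*h) - b*(d*i - f*g) + c*(d*h - e*g), where the 3×3 is [[a, b, c], [d, e, f], [g, h, i]].
Minor M_00 = (-10)*(-13) - (10)*(6) = 130 - 60 = 70.
Minor M_01 = (12)*(-13) - (10)*(2) = -156 - 20 = -176.
Minor M_02 = (12)*(6) - (-10)*(2) = 72 + 20 = 92.
det(T) = (11)*(70) - (-7)*(-176) + (-3)*(92) = 770 - 1232 - 276 = -738.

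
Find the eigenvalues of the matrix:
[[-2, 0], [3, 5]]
λ = -2 and λ = 5

Characteristic equation: det(A - λI) = 0
λ² - (trace)λ + (det) = 0
λ² - (3)λ + (-10) = 0
λ² - 3λ - 10 = 0
Solving: λ = -2, 5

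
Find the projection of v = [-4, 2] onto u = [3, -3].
[-3, 3]

The projection of v onto u is proj_u(v) = ((v·u) / (u·u)) · u.
v·u = (-4)*(3) + (2)*(-3) = -18.
u·u = (3)*(3) + (-3)*(-3) = 18.
coefficient = -18 / 18 = -1.
proj_u(v) = -1 · [3, -3] = [-3, 3].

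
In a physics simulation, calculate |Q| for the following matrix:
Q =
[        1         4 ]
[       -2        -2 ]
det(Q) = 6

For a 2×2 matrix [[a, b], [c, d]], det = a*d - b*c.
det(Q) = (1)*(-2) - (4)*(-2) = -2 + 8 = 6.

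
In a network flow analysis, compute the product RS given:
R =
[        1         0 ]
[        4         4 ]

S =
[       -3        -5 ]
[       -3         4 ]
RS =
[       -3        -5 ]
[      -24        -4 ]

Matrix multiplication: (RS)[i][j] = sum over k of R[i][k] * S[k][j].
  (RS)[0][0] = (1)*(-3) + (0)*(-3) = -3
  (RS)[0][1] = (1)*(-5) + (0)*(4) = -5
  (RS)[1][0] = (4)*(-3) + (4)*(-3) = -24
  (RS)[1][1] = (4)*(-5) + (4)*(4) = -4
RS =
[       -3        -5 ]
[      -24        -4 ]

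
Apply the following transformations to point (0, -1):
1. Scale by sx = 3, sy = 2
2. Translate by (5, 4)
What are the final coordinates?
(5, 2)

Step 1: Scale (0, -1) by (sx, sy) = (3, 2) → (0, -2)
Step 2: Translate by (5, 4) → (5, 2)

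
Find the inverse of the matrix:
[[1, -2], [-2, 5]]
[[5, 2], [2, 1]]

For [[a,b],[c,d]], inverse = (1/det)·[[d,-b],[-c,a]]
det = 1·5 - -2·-2 = 1
Inverse = (1/1)·[[5, 2], [2, 1]]
        = [[5, 2], [2, 1]]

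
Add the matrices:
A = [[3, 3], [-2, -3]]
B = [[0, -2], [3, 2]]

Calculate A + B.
[[3, 1], [1, -1]]

Add corresponding elements:
(3)+(0)=3
(3)+(-2)=1
(-2)+(3)=1
(-3)+(2)=-1
A + B = [[3, 1], [1, -1]]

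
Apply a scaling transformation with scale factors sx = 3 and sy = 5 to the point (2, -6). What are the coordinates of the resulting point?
(6, -30)

Scaling matrix:
[[3, 0], [0, 5]]
Result: (2 × 3, -6 × 5) = (6, -30)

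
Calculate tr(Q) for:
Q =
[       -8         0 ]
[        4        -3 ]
tr(Q) = -8 - 3 = -11

The trace of a square matrix is the sum of its diagonal entries.
Diagonal entries of Q: Q[0][0] = -8, Q[1][1] = -3.
tr(Q) = -8 - 3 = -11.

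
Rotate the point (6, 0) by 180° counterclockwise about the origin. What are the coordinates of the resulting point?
(-6, 0)

Rotation matrix R(θ) = [[cos θ, -sin θ], [sin θ, cos θ]]; for θ = 180°:
R = [[-1, 0], [0, -1]]
Result: R × [6, 0]ᵀ = [-1·6 + (0)·0, 0·6 + (-1)·0]ᵀ = (-6, 0)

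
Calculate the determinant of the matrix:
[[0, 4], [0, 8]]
0

For a 2×2 matrix [[a, b], [c, d]], det = ad - bc
det = (0)(8) - (4)(0) = 0 - 0 = 0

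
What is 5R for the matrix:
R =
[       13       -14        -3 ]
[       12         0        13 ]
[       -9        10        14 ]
5R =
[       65       -70       -15 ]
[       60         0        65 ]
[      -45        50        70 ]

Scalar multiplication is elementwise: (5R)[i][j] = 5 * R[i][j].
  (5R)[0][0] = 5 * (13) = 65
  (5R)[0][1] = 5 * (-14) = -70
  (5R)[0][2] = 5 * (-3) = -15
  (5R)[1][0] = 5 * (12) = 60
  (5R)[1][1] = 5 * (0) = 0
  (5R)[1][2] = 5 * (13) = 65
  (5R)[2][0] = 5 * (-9) = -45
  (5R)[2][1] = 5 * (10) = 50
  (5R)[2][2] = 5 * (14) = 70
5R =
[       65       -70       -15 ]
[       60         0        65 ]
[      -45        50        70 ]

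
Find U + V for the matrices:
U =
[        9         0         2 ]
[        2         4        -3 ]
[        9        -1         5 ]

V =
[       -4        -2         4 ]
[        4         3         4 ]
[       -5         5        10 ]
U + V =
[        5        -2         6 ]
[        6         7         1 ]
[        4         4        15 ]

Matrix addition is elementwise: (U+V)[i][j] = U[i][j] + V[i][j].
  (U+V)[0][0] = (9) + (-4) = 5
  (U+V)[0][1] = (0) + (-2) = -2
  (U+V)[0][2] = (2) + (4) = 6
  (U+V)[1][0] = (2) + (4) = 6
  (U+V)[1][1] = (4) + (3) = 7
  (U+V)[1][2] = (-3) + (4) = 1
  (U+V)[2][0] = (9) + (-5) = 4
  (U+V)[2][1] = (-1) + (5) = 4
  (U+V)[2][2] = (5) + (10) = 15
U + V =
[        5        -2         6 ]
[        6         7         1 ]
[        4         4        15 ]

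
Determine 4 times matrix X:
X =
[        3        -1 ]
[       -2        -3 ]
4X =
[       12        -4 ]
[       -8       -12 ]

Scalar multiplication is elementwise: (4X)[i][j] = 4 * X[i][j].
  (4X)[0][0] = 4 * (3) = 12
  (4X)[0][1] = 4 * (-1) = -4
  (4X)[1][0] = 4 * (-2) = -8
  (4X)[1][1] = 4 * (-3) = -12
4X =
[       12        -4 ]
[       -8       -12 ]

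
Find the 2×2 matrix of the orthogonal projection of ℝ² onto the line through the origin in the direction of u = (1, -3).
[[1/10, -3/10], [-3/10, 9/10]]

The orthogonal projection onto the line spanned by a nonzero vector u = (a, b) has matrix P = (u uᵀ) / (uᵀ u) = (1/(a² + b²)) · [[a², ab], [ab, b²]].
Here u = (1, -3), so a² + b² = 1 + 9 = 10.
P = (1/10) · [[1, -3], [-3, 9]] = [[1/10, -3/10], [-3/10, 9/10]].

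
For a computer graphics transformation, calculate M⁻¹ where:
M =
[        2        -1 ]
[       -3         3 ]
det(M) = 3
M⁻¹ =
[        1       1/3 ]
[        1       2/3 ]

For a 2×2 matrix M = [[a, b], [c, d]] with det(M) ≠ 0, M⁻¹ = (1/det(M)) * [[d, -b], [-c, a]].
det(M) = (2)*(3) - (-1)*(-3) = 6 - 3 = 3.
M⁻¹ = (1/3) * [[3, 1], [3, 2]].
Dividing each entry by 3 and reducing:
M⁻¹ =
[        1       1/3 ]
[        1       2/3 ]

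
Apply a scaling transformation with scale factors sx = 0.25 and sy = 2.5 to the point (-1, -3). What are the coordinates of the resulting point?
(-0.25, -7.5)

Scaling matrix:
[[0.25, 0], [0, 2.50]]
Result: (-1 × 0.25, -3 × 2.5) = (-0.25, -7.5)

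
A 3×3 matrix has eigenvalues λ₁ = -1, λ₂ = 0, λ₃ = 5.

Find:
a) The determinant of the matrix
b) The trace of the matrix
det = 0, trace = 4

Two standard eigenvalue identities:
- det(A) equals the product of the eigenvalues (counted with multiplicity).
- trace(A) equals the sum of the eigenvalues.
det(A) = (-1)*(0)*(5) = 0.
trace(A) = -1 + 0 + 5 = 4.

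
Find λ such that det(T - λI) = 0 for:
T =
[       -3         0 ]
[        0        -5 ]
λ = -5, -3

Solve det(T - λI) = 0. For a 2×2 matrix the characteristic equation is λ² - (trace)λ + det = 0.
trace(T) = a + d = -3 - 5 = -8.
det(T) = a*d - b*c = (-3)*(-5) - (0)*(0) = 15 - 0 = 15.
Characteristic equation: λ² - (-8)λ + (15) = 0.
Discriminant = (-8)² - 4*(15) = 64 - 60 = 4.
λ = (-8 ± √4) / 2 = (-8 ± 2) / 2 = -5, -3.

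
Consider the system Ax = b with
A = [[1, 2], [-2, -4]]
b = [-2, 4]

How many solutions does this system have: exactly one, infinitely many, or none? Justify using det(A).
Infinitely many solutions

det(A) = (1)*(-4) - (2)*(-2) = 0, so A is singular (column 2 is 2 times column 1).
b = [-2, 4] = -2 * column 1 of A, so b lies in the column space of A.
A singular matrix whose right-hand side is in its column space gives a 1-parameter family of solutions — infinitely many.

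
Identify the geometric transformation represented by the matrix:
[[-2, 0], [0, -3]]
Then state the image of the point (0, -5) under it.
non-uniform scaling by (-2, -3); image of (0, -5) is (0, 15)

This is diagonal with distinct entries, so it scales the x-axis by -2 and the y-axis by -3.
The matrix [[-2, 0], [0, -3]] represents: non-uniform scaling by (-2, -3).
Applying it to (0, -5): [-2·0 + 0·-5, 0·0 + -3·-5] = (0, 15).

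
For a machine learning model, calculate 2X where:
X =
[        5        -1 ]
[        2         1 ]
2X =
[       10        -2 ]
[        4         2 ]

Scalar multiplication is elementwise: (2X)[i][j] = 2 * X[i][j].
  (2X)[0][0] = 2 * (5) = 10
  (2X)[0][1] = 2 * (-1) = -2
  (2X)[1][0] = 2 * (2) = 4
  (2X)[1][1] = 2 * (1) = 2
2X =
[       10        -2 ]
[        4         2 ]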